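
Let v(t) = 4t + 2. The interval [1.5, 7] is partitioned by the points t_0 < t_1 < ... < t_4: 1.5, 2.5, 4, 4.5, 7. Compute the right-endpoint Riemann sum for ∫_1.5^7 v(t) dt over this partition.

124

Subinterval widths: 1, 1.5, 0.5, 2.5.
Right endpoints: 2.5, 4, 4.5, 7.
v(2.5) = 12, v(4) = 18, v(4.5) = 20, v(7) = 30.
Sum = Σ Δt_i · v(t_i).
Sum = 124.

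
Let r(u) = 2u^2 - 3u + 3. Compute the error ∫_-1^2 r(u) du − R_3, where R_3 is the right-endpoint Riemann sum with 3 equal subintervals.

Exact integral: ∫_-1^2 r(u) du = 10.5.
R_3 = 10.
Error = 10.5 − 10 = 0.5.

0.5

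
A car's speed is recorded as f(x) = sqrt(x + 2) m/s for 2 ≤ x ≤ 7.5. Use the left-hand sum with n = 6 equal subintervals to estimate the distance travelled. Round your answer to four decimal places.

Δx = (7.5 − 2)/6 = 11/12.
Left endpoints: 2, 35/12, 23/6, 4.75, 17/3, 79/12.
f(2) ≈ 2.0000, f(35/12) ≈ 2.2174, f(23/6) ≈ 2.4152, f(4.75) ≈ 2.5981, f(17/3) ≈ 2.7689, f(79/12) ≈ 2.9297.
Sum = Δx · [f(2) + f(35/12) + f(23/6) + ...].
Sum ≈ 13.6852.

13.6852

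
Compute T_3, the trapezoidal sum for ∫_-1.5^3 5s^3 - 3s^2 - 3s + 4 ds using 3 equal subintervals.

86.34375

Δs = (3 − (-1.5))/3 = 1.5.
f(-1.5) = -15.125, f(0) = 4, f(1.5) = 9.625, f(3) = 103.
T_3 = (Δs/2)·[f(s_0) + 2f(s_1) + 2f(s_2) + f(s_3)].
Sum = 86.34375.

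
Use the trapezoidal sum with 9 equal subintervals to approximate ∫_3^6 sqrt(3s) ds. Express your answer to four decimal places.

10.9692

Δs = (6 − 3)/9 = 1/3.
f(3) ≈ 3.0000, f(10/3) ≈ 3.1623, f(11/3) ≈ 3.3166, f(4) ≈ 3.4641, f(13/3) ≈ 3.6056, f(14/3) ≈ 3.7417, f(5) ≈ 3.8730, f(16/3) ≈ 4.0000, f(17/3) ≈ 4.1231, f(6) ≈ 4.2426.
T_9 = (Δs/2)·[f(s_0) + 2f(s_1) + ... + 2f(s_{8}) + f(s_9)].
Sum ≈ 10.9692.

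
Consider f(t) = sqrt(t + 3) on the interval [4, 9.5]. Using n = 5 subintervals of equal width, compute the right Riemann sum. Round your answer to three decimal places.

17.601

Δt = (9.5 − 4)/5 = 1.1.
Right endpoints: 5.1, 6.2, 7.3, 8.4, 9.5.
f(5.1) ≈ 2.846, f(6.2) ≈ 3.033, f(7.3) ≈ 3.209, f(8.4) ≈ 3.376, f(9.5) ≈ 3.536.
Sum = Δt · [f(5.1) + f(6.2) + f(7.3) + f(8.4) + f(9.5)].
Sum ≈ 17.601.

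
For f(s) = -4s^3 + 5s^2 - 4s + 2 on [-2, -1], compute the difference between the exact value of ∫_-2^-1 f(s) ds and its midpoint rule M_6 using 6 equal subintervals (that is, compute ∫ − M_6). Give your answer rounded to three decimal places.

Exact integral: ∫_-2^-1 f(s) ds ≈ 34.66667.
M_6 ≈ 34.61343.
Error ≈ 34.66667 − 34.61343 ≈ 0.053.

0.053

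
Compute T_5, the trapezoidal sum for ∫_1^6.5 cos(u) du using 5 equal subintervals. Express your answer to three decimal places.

-0.562

Δu = (6.5 − 1)/5 = 1.1.
f(1) ≈ 0.540, f(2.1) ≈ -0.505, f(3.2) ≈ -0.998, f(4.3) ≈ -0.401, f(5.4) ≈ 0.635, f(6.5) ≈ 0.977.
T_5 = (Δu/2)·[f(u_0) + 2f(u_1) + ... + 2f(u_{4}) + f(u_5)].
Sum ≈ -0.562.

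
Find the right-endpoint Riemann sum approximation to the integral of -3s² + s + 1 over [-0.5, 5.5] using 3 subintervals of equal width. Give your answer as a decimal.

Δs = (5.5 − (-0.5))/3 = 2.
Right endpoints: 1.5, 3.5, 5.5.
f(1.5) = -4.25, f(3.5) = -32.25, f(5.5) = -84.25.
Sum = Δs · [f(1.5) + f(3.5) + f(5.5)].
Sum = -241.5.

-241.5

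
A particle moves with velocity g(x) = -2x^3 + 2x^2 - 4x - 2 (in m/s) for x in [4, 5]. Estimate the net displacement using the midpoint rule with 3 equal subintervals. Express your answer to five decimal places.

Δx = (5 − 4)/3 = 1/3.
Midpoints: 25/6, 4.5, 29/6.
g(25/6) = -13891/108, g(4.5) = -161.75, g(29/6) = -21647/108.
Sum = Δx · [g(25/6) + g(4.5) + g(29/6)].
Sum ≈ -163.60185.

-163.60185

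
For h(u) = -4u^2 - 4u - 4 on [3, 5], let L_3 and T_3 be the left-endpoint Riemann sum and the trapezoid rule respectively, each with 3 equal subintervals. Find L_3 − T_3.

L_3 ≈ -147.259259.
T_3 ≈ -171.259259.
L_3 − T_3 = 24.

24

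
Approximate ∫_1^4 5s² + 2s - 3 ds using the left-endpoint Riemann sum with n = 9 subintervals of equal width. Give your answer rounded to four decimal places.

97.7778

Δs = (4 − 1)/9 = 1/3.
Left endpoints: 1, 4/3, 5/3, 2, 7/3, 8/3, 3, 10/3, 11/3.
f(1) = 4, f(4/3) = 77/9, f(5/3) = 128/9, f(2) = 21, f(7/3) = 260/9, f(8/3) = 341/9, f(3) = 48, f(10/3) = 533/9, f(11/3) = 644/9.
Sum = Δs · [f(1) + f(4/3) + f(5/3) + ...].
Sum ≈ 97.7778.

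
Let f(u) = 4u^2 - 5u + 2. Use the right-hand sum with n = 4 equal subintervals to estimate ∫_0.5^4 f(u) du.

Δu = (4 − 0.5)/4 = 0.875.
Right endpoints: 1.375, 2.25, 3.125, 4.
f(1.375) = 2.6875, f(2.25) = 11, f(3.125) = 25.4375, f(4) = 46.
Sum = Δu · [f(1.375) + f(2.25) + f(3.125) + f(4)].
Sum = 74.484375.

74.484375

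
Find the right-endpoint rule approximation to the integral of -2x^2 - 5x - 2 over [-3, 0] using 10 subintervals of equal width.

-1.14

Δx = (0 − (-3))/10 = 0.3.
Right endpoints: -2.7, -2.4, -2.1, -1.8, -1.5, -1.2, -0.9, -0.6, -0.3, 0.
f(-2.7) = -3.08, f(-2.4) = -1.52, f(-2.1) = -0.32, f(-1.8) = 0.52, f(-1.5) = 1, f(-1.2) = 1.12, f(-0.9) = 0.88, f(-0.6) = 0.28, f(-0.3) = -0.68, f(0) = -2.
Sum = Δx · [f(-2.7) + f(-2.4) + f(-2.1) + ...].
Sum = -1.14.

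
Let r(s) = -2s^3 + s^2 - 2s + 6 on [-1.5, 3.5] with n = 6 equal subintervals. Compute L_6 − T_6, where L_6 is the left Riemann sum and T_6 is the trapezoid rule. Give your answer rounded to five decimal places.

38.54167

L_6 ≈ -1.4351852.
T_6 ≈ -39.9768519.
L_6 − T_6 ≈ 38.54167.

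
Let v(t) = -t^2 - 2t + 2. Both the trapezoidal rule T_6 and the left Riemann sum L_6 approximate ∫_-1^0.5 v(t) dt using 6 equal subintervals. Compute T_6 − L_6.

T_6 = 3.359375.
L_6 = 3.640625.
T_6 − L_6 = -0.28125.

-0.28125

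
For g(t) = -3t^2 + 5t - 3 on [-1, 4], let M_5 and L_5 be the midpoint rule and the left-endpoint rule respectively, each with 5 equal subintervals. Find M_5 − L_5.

-6.25

M_5 = -41.25.
L_5 = -35.
M_5 − L_5 = -6.25.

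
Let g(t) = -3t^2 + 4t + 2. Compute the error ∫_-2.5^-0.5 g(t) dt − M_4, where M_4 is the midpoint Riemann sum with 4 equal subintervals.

Exact integral: ∫_-2.5^-0.5 g(t) dt = -23.5.
M_4 = -23.375.
Error = -23.5 − (-23.375) = -0.125.

-0.125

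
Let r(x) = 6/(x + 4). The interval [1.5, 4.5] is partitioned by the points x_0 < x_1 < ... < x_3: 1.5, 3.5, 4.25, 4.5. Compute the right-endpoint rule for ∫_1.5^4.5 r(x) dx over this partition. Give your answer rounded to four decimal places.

Subinterval widths: 2, 0.75, 0.25.
Right endpoints: 3.5, 4.25, 4.5.
r(3.5) = 0.8, r(4.25) = 8/11, r(4.5) = 12/17.
Sum = Σ Δx_i · r(x_i).
Sum ≈ 2.3219.

2.3219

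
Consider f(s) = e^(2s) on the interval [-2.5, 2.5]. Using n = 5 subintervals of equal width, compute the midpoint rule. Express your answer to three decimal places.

Δs = (2.5 − (-2.5))/5 = 1.
Midpoints: -2, -1, 0, 1, 2.
f(-2) ≈ 0.018, f(-1) ≈ 0.135, f(0) ≈ 1.000, f(1) ≈ 7.389, f(2) ≈ 54.598.
Sum = Δs · [f(-2) + f(-1) + f(0) + f(1) + f(2)].
Sum ≈ 63.141.

63.141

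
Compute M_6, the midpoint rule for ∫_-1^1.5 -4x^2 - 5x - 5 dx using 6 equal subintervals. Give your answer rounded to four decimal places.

Δx = (1.5 − (-1))/6 = 5/12.
Midpoints: -19/24, -0.375, 1/24, 11/24, 0.875, 31/24.
f(-19/24) = -511/144, f(-0.375) = -3.6875, f(1/24) = -751/144, f(11/24) = -1171/144, f(0.875) = -12.4375, f(31/24) = -2611/144.
Sum = Δx · [f(-19/24) + f(-0.375) + f(1/24) + ...].
Sum ≈ -21.3137.

-21.3137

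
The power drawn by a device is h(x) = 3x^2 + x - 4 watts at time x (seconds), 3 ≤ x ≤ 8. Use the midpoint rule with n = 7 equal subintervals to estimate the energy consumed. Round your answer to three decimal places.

Δx = (8 − 3)/7 = 5/7.
Midpoints: 47/14, 57/14, 67/14, 5.5, 87/14, 97/14, 107/14.
h(47/14) = 6501/196, h(57/14) = 9761/196, h(67/14) = 13621/196, h(5.5) = 92.25, h(87/14) = 23141/196, h(97/14) = 28801/196, h(107/14) = 35061/196.
Sum = Δx · [h(47/14) + h(57/14) + h(67/14) + ...].
Sum ≈ 491.862.

491.862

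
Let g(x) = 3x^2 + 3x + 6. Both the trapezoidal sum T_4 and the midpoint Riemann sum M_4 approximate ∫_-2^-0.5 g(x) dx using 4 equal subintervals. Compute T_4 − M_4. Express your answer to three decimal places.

0.158

T_4 = 11.35546875.
M_4 ≈ 11.19727.
T_4 − M_4 ≈ 0.158.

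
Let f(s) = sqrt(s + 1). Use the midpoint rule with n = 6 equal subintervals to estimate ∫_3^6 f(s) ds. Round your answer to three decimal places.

Δs = (6 − 3)/6 = 0.5.
Midpoints: 3.25, 3.75, 4.25, 4.75, 5.25, 5.75.
f(3.25) ≈ 2.062, f(3.75) ≈ 2.179, f(4.25) ≈ 2.291, f(4.75) ≈ 2.398, f(5.25) ≈ 2.500, f(5.75) ≈ 2.598.
Sum = Δs · [f(3.25) + f(3.75) + f(4.25) + ...].
Sum ≈ 7.014.

7.014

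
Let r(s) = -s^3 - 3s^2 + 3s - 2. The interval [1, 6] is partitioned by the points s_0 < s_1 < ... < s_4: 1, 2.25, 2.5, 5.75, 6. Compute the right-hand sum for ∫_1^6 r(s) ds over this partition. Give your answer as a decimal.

-1002.15625

Subinterval widths: 1.25, 0.25, 3.25, 0.25.
Right endpoints: 2.25, 2.5, 5.75, 6.
r(2.25) = -21.828125, r(2.5) = -28.875, r(5.75) = -274.046875, r(6) = -308.
Sum = Σ Δs_i · r(s_i).
Sum = -1002.15625.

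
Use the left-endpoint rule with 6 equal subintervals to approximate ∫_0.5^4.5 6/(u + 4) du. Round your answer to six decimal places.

Δu = (4.5 − 0.5)/6 = 2/3.
Left endpoints: 0.5, 7/6, 11/6, 2.5, 19/6, 23/6.
f(0.5) = 4/3, f(7/6) = 36/31, f(11/6) = 36/35, f(2.5) = 12/13, f(19/6) = 36/43, f(23/6) = 36/47.
Sum = Δu · [f(0.5) + f(7/6) + f(11/6) + ...].
Sum ≈ 4.032959.

4.032959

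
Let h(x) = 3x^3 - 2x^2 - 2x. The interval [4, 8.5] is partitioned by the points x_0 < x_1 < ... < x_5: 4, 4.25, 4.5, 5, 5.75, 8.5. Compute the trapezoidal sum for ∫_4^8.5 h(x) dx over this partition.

Subinterval widths: 0.25, 0.25, 0.5, 0.75, 2.75.
h(4) = 152, h(4.25) = 185.671875, h(4.5) = 223.875, h(5) = 315, h(5.75) = 492.703125, h(8.5) = 1680.875.
On each subinterval the trapezoid contributes (Δx_i/2)·[h(x_{i-1}) + h(x_i)].
Sum = 3519.6796875.

3519.6796875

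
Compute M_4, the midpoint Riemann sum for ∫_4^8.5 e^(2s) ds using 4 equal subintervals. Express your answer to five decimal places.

Δs = (8.5 − 4)/4 = 1.125.
Midpoints: 4.5625, 5.6875, 6.8125, 7.9375.
f(4.5625) ≈ 9181.99702, f(5.6875) ≈ 87116.36215, f(6.8125) ≈ 826537.03113, f(7.9375) ≈ 7841965.01037.
Sum = Δs · [f(4.5625) + f(5.6875) + f(6.8125) + f(7.9375)].
Sum ≈ 9860400.45076.

9860400.45076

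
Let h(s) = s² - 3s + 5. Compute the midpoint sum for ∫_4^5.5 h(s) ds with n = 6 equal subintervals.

Δs = (5.5 − 4)/6 = 0.25.
Midpoints: 4.125, 4.375, 4.625, 4.875, 5.125, 5.375.
h(4.125) = 9.640625, h(4.375) = 11.015625, h(4.625) = 12.515625, h(4.875) = 14.140625, h(5.125) = 15.890625, h(5.375) = 17.765625.
Sum = Δs · [h(4.125) + h(4.375) + h(4.625) + ...].
Sum = 20.2421875.

20.2421875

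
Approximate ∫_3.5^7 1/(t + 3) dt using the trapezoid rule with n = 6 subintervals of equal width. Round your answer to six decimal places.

0.431170

Δt = (7 − 3.5)/6 = 7/12.
f(3.5) = 2/13, f(49/12) = 12/85, f(14/3) = 3/23, f(5.25) = 4/33, f(35/6) = 6/53, f(77/12) = 12/113, f(7) = 0.1.
T_6 = (Δt/2)·[f(t_0) + 2f(t_1) + ... + 2f(t_{5}) + f(t_6)].
Sum ≈ 0.431170.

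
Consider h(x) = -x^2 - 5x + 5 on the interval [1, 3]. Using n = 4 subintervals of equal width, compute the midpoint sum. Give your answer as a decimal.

-18.625

Δx = (3 − 1)/4 = 0.5.
Midpoints: 1.25, 1.75, 2.25, 2.75.
h(1.25) = -2.8125, h(1.75) = -6.8125, h(2.25) = -11.3125, h(2.75) = -16.3125.
Sum = Δx · [h(1.25) + h(1.75) + h(2.25) + h(2.75)].
Sum = -18.625.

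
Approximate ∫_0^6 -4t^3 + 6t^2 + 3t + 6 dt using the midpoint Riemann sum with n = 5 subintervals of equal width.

-752.4

Δt = (6 − 0)/5 = 1.2.
Midpoints: 0.6, 1.8, 3, 4.2, 5.4.
f(0.6) = 9.096, f(1.8) = 7.512, f(3) = -39, f(4.2) = -171.912, f(5.4) = -432.696.
Sum = Δt · [f(0.6) + f(1.8) + f(3) + f(4.2) + f(5.4)].
Sum = -752.4.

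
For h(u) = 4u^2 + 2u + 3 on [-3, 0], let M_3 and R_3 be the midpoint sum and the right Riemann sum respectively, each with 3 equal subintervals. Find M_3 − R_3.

12

M_3 = 35.
R_3 = 23.
M_3 − R_3 = 12.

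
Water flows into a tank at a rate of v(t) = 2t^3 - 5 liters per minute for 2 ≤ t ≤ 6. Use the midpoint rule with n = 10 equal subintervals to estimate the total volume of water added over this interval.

618.72

Δt = (6 − 2)/10 = 0.4.
Midpoints: 2.2, 2.6, 3, 3.4, 3.8, 4.2, 4.6, 5, 5.4, 5.8.
v(2.2) = 16.296, v(2.6) = 30.152, v(3) = 49, v(3.4) = 73.608, v(3.8) = 104.744, v(4.2) = 143.176, v(4.6) = 189.672, v(5) = 245, v(5.4) = 309.928, v(5.8) = 385.224.
Sum = Δt · [v(2.2) + v(2.6) + v(3) + ...].
Sum = 618.72.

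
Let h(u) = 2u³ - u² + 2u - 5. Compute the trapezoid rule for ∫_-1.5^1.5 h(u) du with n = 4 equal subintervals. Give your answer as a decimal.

-17.53125

Δu = (1.5 − (-1.5))/4 = 0.75.
h(-1.5) = -17, h(-0.75) = -7.90625, h(0) = -5, h(0.75) = -3.21875, h(1.5) = 2.5.
T_4 = (Δu/2)·[h(u_0) + 2h(u_1) + 2h(u_2) + 2h(u_3) + h(u_4)].
Sum = -17.53125.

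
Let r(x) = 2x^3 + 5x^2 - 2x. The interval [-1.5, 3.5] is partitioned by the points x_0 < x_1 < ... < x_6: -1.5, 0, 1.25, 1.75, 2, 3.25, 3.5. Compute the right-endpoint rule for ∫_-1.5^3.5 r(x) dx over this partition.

Subinterval widths: 1.5, 1.25, 0.5, 0.25, 1.25, 0.25.
Right endpoints: 0, 1.25, 1.75, 2, 3.25, 3.5.
r(0) = 0, r(1.25) = 9.21875, r(1.75) = 22.53125, r(2) = 32, r(3.25) = 114.96875, r(3.5) = 140.
Sum = Σ Δx_i · r(x_i).
Sum = 209.5.

209.5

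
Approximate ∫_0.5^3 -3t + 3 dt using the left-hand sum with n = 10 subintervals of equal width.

Δt = (3 − 0.5)/10 = 0.25.
Left endpoints: 0.5, 0.75, 1, 1.25, 1.5, 1.75, 2, 2.25, 2.5, 2.75.
f(0.5) = 1.5, f(0.75) = 0.75, f(1) = 0, f(1.25) = -0.75, f(1.5) = -1.5, f(1.75) = -2.25, f(2) = -3, f(2.25) = -3.75, f(2.5) = -4.5, f(2.75) = -5.25.
Sum = Δt · [f(0.5) + f(0.75) + f(1) + ...].
Sum = -4.6875.

-4.6875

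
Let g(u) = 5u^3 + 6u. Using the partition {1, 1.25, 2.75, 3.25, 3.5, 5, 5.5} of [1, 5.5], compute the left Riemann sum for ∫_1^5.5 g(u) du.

Subinterval widths: 0.25, 1.5, 0.5, 0.25, 1.5, 0.5.
Left endpoints: 1, 1.25, 2.75, 3.25, 3.5, 5.
g(1) = 11, g(1.25) = 17.265625, g(2.75) = 120.484375, g(3.25) = 191.140625, g(3.5) = 235.375, g(5) = 655.
Sum = Σ Δu_i · g(u_i).
Sum = 817.23828125.

817.23828125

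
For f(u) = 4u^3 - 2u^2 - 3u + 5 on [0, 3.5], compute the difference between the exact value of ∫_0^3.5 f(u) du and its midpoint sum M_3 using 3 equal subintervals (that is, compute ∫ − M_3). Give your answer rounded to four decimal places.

7.5428

Exact integral: ∫_0^3.5 f(u) du ≈ 120.604167.
M_3 ≈ 113.061343.
Error ≈ 120.604167 − 113.061343 ≈ 7.5428.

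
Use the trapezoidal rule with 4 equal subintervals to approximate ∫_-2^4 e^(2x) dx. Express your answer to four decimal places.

2469.9874

Δx = (4 − (-2))/4 = 1.5.
f(-2) ≈ 0.0183, f(-0.5) ≈ 0.3679, f(1) ≈ 7.3891, f(2.5) ≈ 148.4132, f(4) ≈ 2980.9580.
T_4 = (Δx/2)·[f(x_0) + 2f(x_1) + 2f(x_2) + 2f(x_3) + f(x_4)].
Sum ≈ 2469.9874.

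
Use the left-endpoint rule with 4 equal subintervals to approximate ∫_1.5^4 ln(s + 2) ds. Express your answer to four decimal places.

3.6936

Δs = (4 − 1.5)/4 = 0.625.
Left endpoints: 1.5, 2.125, 2.75, 3.375.
f(1.5) ≈ 1.2528, f(2.125) ≈ 1.4171, f(2.75) ≈ 1.5581, f(3.375) ≈ 1.6818.
Sum = Δs · [f(1.5) + f(2.125) + f(2.75) + f(3.375)].
Sum ≈ 3.6936.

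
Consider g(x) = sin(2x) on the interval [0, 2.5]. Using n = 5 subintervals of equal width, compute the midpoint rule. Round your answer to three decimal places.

Δx = (2.5 − 0)/5 = 0.5.
Midpoints: 0.25, 0.75, 1.25, 1.75, 2.25.
g(0.25) ≈ 0.479, g(0.75) ≈ 0.997, g(1.25) ≈ 0.598, g(1.75) ≈ -0.351, g(2.25) ≈ -0.978.
Sum = Δx · [g(0.25) + g(0.75) + g(1.25) + g(1.75) + g(2.25)].
Sum ≈ 0.374.

0.374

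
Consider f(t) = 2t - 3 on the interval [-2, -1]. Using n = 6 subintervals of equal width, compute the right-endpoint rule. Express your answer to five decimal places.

Δt = (-1 − (-2))/6 = 1/6.
Right endpoints: -11/6, -5/3, -1.5, -4/3, -7/6, -1.
f(-11/6) = -20/3, f(-5/3) = -19/3, f(-1.5) = -6, f(-4/3) = -17/3, f(-7/6) = -16/3, f(-1) = -5.
Sum = Δt · [f(-11/6) + f(-5/3) + f(-1.5) + ...].
Sum ≈ -5.83333.

-5.83333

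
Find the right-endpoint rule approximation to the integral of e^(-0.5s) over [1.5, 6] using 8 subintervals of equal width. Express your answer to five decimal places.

0.73187

Δs = (6 − 1.5)/8 = 0.5625.
Right endpoints: 2.0625, 2.625, 3.1875, 3.75, 4.3125, 4.875, 5.4375, 6.
f(2.0625) ≈ 0.35656, f(2.625) ≈ 0.26915, f(3.1875) ≈ 0.20316, f(3.75) ≈ 0.15335, f(4.3125) ≈ 0.11576, f(4.875) ≈ 0.08738, f(5.4375) ≈ 0.06596, f(6) ≈ 0.04979.
Sum = Δs · [f(2.0625) + f(2.625) + f(3.1875) + ...].
Sum ≈ 0.73187.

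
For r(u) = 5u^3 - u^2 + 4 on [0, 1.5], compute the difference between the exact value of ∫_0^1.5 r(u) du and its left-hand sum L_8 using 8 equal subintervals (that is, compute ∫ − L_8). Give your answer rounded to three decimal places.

1.281

Exact integral: ∫_0^1.5 r(u) du = 11.203125.
L_8 ≈ 9.92212.
Error ≈ 11.203125 − 9.92212 ≈ 1.281.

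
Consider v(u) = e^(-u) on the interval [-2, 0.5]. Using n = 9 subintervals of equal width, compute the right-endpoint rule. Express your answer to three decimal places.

5.884

Δu = (0.5 − (-2))/9 = 5/18.
Right endpoints: -31/18, -13/9, -7/6, -8/9, -11/18, -1/3, -1/18, 2/9, 0.5.
v(-31/18) ≈ 5.597, v(-13/9) ≈ 4.239, v(-7/6) ≈ 3.211, v(-8/9) ≈ 2.432, v(-11/18) ≈ 1.842, v(-1/3) ≈ 1.396, v(-1/18) ≈ 1.057, v(2/9) ≈ 0.801, v(0.5) ≈ 0.607.
Sum = Δu · [v(-31/18) + v(-13/9) + v(-7/6) + ...].
Sum ≈ 5.884.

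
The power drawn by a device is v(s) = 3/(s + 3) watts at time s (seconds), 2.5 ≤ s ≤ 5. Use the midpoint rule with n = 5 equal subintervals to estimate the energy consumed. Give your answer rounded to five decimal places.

1.12354

Δs = (5 − 2.5)/5 = 0.5.
Midpoints: 2.75, 3.25, 3.75, 4.25, 4.75.
v(2.75) = 12/23, v(3.25) = 0.48, v(3.75) = 4/9, v(4.25) = 12/29, v(4.75) = 12/31.
Sum = Δs · [v(2.75) + v(3.25) + v(3.75) + v(4.25) + v(4.75)].
Sum ≈ 1.12354.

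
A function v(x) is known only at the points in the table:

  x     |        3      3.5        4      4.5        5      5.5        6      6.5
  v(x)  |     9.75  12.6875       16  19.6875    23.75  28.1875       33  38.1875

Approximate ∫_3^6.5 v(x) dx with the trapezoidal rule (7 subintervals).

78.640625

Δx = 0.5.
T_7 = (0.5/2)·[9.75 + 2·12.6875 + 2·16 + 2·19.6875 + 2·23.75 + 2·28.1875 + 2·33 + 38.1875] = 78.640625.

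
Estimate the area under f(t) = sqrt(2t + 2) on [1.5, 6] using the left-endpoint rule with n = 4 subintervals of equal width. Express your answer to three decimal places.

Δt = (6 − 1.5)/4 = 1.125.
Left endpoints: 1.5, 2.625, 3.75, 4.875.
f(1.5) ≈ 2.236, f(2.625) ≈ 2.693, f(3.75) ≈ 3.082, f(4.875) ≈ 3.428.
Sum = Δt · [f(1.5) + f(2.625) + f(3.75) + f(4.875)].
Sum ≈ 12.869.

12.869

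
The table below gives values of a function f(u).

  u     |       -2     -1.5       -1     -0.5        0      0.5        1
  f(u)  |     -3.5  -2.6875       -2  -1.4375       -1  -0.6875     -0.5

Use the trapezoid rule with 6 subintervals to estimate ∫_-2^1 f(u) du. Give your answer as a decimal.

Δu = 0.5.
T_6 = (0.5/2)·[(-3.5) + 2·(-2.6875) + 2·(-2) + 2·(-1.4375) + 2·(-1) + 2·(-0.6875) + (-0.5)] = -4.90625.

-4.90625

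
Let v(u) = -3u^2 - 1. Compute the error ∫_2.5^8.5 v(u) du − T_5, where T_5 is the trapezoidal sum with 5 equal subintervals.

Exact integral: ∫_2.5^8.5 v(u) du = -604.5.
T_5 = -608.82.
Error = -604.5 − (-608.82) = 4.32.

4.32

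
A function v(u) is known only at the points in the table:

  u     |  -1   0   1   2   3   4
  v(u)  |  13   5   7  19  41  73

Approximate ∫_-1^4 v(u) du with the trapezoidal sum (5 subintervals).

Δu = 1.
T_5 = (1/2)·[13 + 2·5 + 2·7 + 2·19 + 2·41 + 73] = 115.

115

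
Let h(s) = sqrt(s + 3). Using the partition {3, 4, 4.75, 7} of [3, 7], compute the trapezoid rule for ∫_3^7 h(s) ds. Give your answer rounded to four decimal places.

Subinterval widths: 1, 0.75, 2.25.
h(3) ≈ 2.4495, h(4) ≈ 2.6458, h(4.75) ≈ 2.7839, h(7) ≈ 3.1623.
On each subinterval the trapezoid contributes (Δs_i/2)·[h(s_{i-1}) + h(s_i)].
Sum ≈ 11.2732.

11.2732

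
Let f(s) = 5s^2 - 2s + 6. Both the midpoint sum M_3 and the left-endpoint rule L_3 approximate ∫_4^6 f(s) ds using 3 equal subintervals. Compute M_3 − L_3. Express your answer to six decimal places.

M_3 ≈ 244.96296296.
L_3 ≈ 214.07407407.
M_3 − L_3 ≈ 30.888889.

30.888889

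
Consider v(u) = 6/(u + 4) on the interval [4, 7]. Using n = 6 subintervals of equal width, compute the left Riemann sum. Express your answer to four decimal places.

Δu = (7 − 4)/6 = 0.5.
Left endpoints: 4, 4.5, 5, 5.5, 6, 6.5.
v(4) = 0.75, v(4.5) = 12/17, v(5) = 2/3, v(5.5) = 12/19, v(6) = 0.6, v(6.5) = 4/7.
Sum = Δu · [v(4) + v(4.5) + v(5) + ...].
Sum ≈ 1.9628.

1.9628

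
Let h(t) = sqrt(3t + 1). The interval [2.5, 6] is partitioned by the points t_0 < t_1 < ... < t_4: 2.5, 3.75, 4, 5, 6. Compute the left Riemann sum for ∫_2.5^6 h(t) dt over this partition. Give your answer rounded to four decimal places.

Subinterval widths: 1.25, 0.25, 1, 1.
Left endpoints: 2.5, 3.75, 4, 5.
h(2.5) ≈ 2.9155, h(3.75) ≈ 3.5000, h(4) ≈ 3.6056, h(5) ≈ 4.0000.
Sum = Σ Δt_i · h(t_i).
Sum ≈ 12.1249.

12.1249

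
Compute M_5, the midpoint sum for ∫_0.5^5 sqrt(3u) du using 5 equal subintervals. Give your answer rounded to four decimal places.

Δu = (5 − 0.5)/5 = 0.9.
Midpoints: 0.95, 1.85, 2.75, 3.65, 4.55.
f(0.95) ≈ 1.6882, f(1.85) ≈ 2.3558, f(2.75) ≈ 2.8723, f(3.65) ≈ 3.3091, f(4.55) ≈ 3.6946.
Sum = Δu · [f(0.95) + f(1.85) + f(2.75) + f(3.65) + f(4.55)].
Sum ≈ 12.5280.

12.5280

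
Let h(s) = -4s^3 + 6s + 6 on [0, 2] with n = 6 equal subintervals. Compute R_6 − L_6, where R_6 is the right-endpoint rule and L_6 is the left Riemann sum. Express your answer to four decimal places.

R_6 ≈ 4.222222.
L_6 ≈ 10.888889.
R_6 − L_6 ≈ -6.6667.

-6.6667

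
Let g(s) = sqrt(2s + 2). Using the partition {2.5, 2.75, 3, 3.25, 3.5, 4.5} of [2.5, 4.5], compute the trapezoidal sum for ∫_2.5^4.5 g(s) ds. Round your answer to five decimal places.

5.98466

Subinterval widths: 0.25, 0.25, 0.25, 0.25, 1.
g(2.5) ≈ 2.64575, g(2.75) ≈ 2.73861, g(3) ≈ 2.82843, g(3.25) ≈ 2.91548, g(3.5) ≈ 3.00000, g(4.5) ≈ 3.31662.
On each subinterval the trapezoid contributes (Δs_i/2)·[g(s_{i-1}) + g(s_i)].
Sum ≈ 5.98466.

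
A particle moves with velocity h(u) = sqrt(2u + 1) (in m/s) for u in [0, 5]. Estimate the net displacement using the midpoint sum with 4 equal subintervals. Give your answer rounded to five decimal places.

Δu = (5 − 0)/4 = 1.25.
Midpoints: 0.625, 1.875, 3.125, 4.375.
h(0.625) ≈ 1.50000, h(1.875) ≈ 2.17945, h(3.125) ≈ 2.69258, h(4.375) ≈ 3.12250.
Sum = Δu · [h(0.625) + h(1.875) + h(3.125) + h(4.375)].
Sum ≈ 11.86816.

11.86816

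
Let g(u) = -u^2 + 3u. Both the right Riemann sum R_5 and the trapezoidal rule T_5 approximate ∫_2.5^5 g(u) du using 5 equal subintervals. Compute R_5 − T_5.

-2.8125

R_5 = -11.25.
T_5 = -8.4375.
R_5 − T_5 = -2.8125.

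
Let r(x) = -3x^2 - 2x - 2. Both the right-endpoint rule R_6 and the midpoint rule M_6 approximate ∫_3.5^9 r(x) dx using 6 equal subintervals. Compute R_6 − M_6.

-103.0390625

R_6 ≈ -867.758681.
M_6 ≈ -764.719618.
R_6 − M_6 = -103.0390625.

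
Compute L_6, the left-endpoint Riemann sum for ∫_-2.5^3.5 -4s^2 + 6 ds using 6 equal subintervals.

-34

Δs = (3.5 − (-2.5))/6 = 1.
Left endpoints: -2.5, -1.5, -0.5, 0.5, 1.5, 2.5.
f(-2.5) = -19, f(-1.5) = -3, f(-0.5) = 5, f(0.5) = 5, f(1.5) = -3, f(2.5) = -19.
Sum = Δs · [f(-2.5) + f(-1.5) + f(-0.5) + ...].
Sum = -34.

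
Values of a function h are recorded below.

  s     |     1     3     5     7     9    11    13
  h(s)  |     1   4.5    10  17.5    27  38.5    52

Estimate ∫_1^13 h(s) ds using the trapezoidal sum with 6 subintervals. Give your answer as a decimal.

248

Δs = 2.
T_6 = (2/2)·[1 + 2·4.5 + 2·10 + 2·17.5 + 2·27 + 2·38.5 + 52] = 248.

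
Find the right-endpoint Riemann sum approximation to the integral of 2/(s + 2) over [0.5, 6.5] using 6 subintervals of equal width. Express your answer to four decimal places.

2.1892

Δs = (6.5 − 0.5)/6 = 1.
Right endpoints: 1.5, 2.5, 3.5, 4.5, 5.5, 6.5.
f(1.5) = 4/7, f(2.5) = 4/9, f(3.5) = 4/11, f(4.5) = 4/13, f(5.5) = 4/15, f(6.5) = 4/17.
Sum = Δs · [f(1.5) + f(2.5) + f(3.5) + ...].
Sum ≈ 2.1892.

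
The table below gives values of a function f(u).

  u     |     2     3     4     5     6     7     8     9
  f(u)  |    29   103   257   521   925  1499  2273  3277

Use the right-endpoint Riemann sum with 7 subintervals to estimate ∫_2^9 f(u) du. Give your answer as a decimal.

8855

Δu = 1.
Sum = 1·[103 + 257 + 521 + 925 + 1499 + 2273 + 3277] = 8855.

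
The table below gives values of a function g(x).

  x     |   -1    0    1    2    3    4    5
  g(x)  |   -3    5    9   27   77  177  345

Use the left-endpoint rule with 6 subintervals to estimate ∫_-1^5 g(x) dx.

Δx = 1.
Sum = 1·[(-3) + 5 + 9 + 27 + 77 + 177] = 292.

292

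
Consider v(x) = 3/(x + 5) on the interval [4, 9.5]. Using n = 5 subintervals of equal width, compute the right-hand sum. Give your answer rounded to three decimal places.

1.364

Δx = (9.5 − 4)/5 = 1.1.
Right endpoints: 5.1, 6.2, 7.3, 8.4, 9.5.
v(5.1) = 30/101, v(6.2) = 15/56, v(7.3) = 10/41, v(8.4) = 15/67, v(9.5) = 6/29.
Sum = Δx · [v(5.1) + v(6.2) + v(7.3) + v(8.4) + v(9.5)].
Sum ≈ 1.364.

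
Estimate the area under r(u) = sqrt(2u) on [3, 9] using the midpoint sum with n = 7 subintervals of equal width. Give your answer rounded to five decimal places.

Δu = (9 − 3)/7 = 6/7.
Midpoints: 24/7, 30/7, 36/7, 6, 48/7, 54/7, 60/7.
r(24/7) ≈ 2.61861, r(30/7) ≈ 2.92770, r(36/7) ≈ 3.20713, r(6) ≈ 3.46410, r(48/7) ≈ 3.70328, r(54/7) ≈ 3.92792, r(60/7) ≈ 4.14039.
Sum = Δu · [r(24/7) + r(30/7) + r(36/7) + ...].
Sum ≈ 20.56213.

20.56213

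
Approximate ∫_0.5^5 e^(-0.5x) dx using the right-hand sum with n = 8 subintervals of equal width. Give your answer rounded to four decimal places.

Δx = (5 − 0.5)/8 = 0.5625.
Right endpoints: 1.0625, 1.625, 2.1875, 2.75, 3.3125, 3.875, 4.4375, 5.
f(1.0625) ≈ 0.5879, f(1.625) ≈ 0.4437, f(2.1875) ≈ 0.3350, f(2.75) ≈ 0.2528, f(3.3125) ≈ 0.1909, f(3.875) ≈ 0.1441, f(4.4375) ≈ 0.1087, f(5) ≈ 0.0821.
Sum = Δx · [f(1.0625) + f(1.625) + f(2.1875) + ...].
Sum ≈ 1.2067.

1.2067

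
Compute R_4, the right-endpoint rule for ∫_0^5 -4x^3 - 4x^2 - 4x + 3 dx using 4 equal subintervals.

Δx = (5 − 0)/4 = 1.25.
Right endpoints: 1.25, 2.5, 3.75, 5.
f(1.25) = -16.0625, f(2.5) = -94.5, f(3.75) = -279.1875, f(5) = -617.
Sum = Δx · [f(1.25) + f(2.5) + f(3.75) + f(5)].
Sum = -1258.4375.

-1258.4375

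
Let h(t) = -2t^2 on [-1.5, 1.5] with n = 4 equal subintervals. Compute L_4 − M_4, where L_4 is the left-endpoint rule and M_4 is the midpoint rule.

L_4 = -5.0625.
M_4 = -4.21875.
L_4 − M_4 = -0.84375.

-0.84375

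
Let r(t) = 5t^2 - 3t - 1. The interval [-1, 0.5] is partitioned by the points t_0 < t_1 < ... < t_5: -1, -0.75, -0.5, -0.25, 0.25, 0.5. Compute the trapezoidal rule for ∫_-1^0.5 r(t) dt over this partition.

Subinterval widths: 0.25, 0.25, 0.25, 0.5, 0.25.
r(-1) = 7, r(-0.75) = 4.0625, r(-0.5) = 1.75, r(-0.25) = 0.0625, r(0.25) = -1.4375, r(0.5) = -1.25.
On each subinterval the trapezoid contributes (Δt_i/2)·[r(t_{i-1}) + r(t_i)].
Sum = 1.65625.

1.65625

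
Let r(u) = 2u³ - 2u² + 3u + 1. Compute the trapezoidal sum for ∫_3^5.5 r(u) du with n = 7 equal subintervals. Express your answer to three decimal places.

Δu = (5.5 − 3)/7 = 5/14.
r(3) = 46, r(47/14) = 88087/1372, r(26/7) = 29853/343, r(57/14) = 157837/1372, r(31/7) = 51028/343, r(67/14) = 258987/1372, r(36/7) = 80803/343, r(5.5) = 289.75.
T_7 = (Δu/2)·[r(u_0) + 2r(u_1) + ... + 2r(u_{6}) + r(u_7)].
Sum ≈ 359.739.

359.739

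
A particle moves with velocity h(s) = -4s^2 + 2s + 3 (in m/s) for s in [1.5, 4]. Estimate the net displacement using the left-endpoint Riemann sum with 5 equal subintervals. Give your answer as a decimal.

Δs = (4 − 1.5)/5 = 0.5.
Left endpoints: 1.5, 2, 2.5, 3, 3.5.
h(1.5) = -3, h(2) = -9, h(2.5) = -17, h(3) = -27, h(3.5) = -39.
Sum = Δs · [h(1.5) + h(2) + h(2.5) + h(3) + h(3.5)].
Sum = -47.5.

-47.5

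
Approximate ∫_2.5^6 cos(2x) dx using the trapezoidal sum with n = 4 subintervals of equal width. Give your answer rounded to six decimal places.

0.154314

Δx = (6 − 2.5)/4 = 0.875.
f(2.5) ≈ 0.283662, f(3.375) ≈ 0.893006, f(4.25) ≈ -0.602012, f(5.125) ≈ -0.678394, f(6) ≈ 0.843854.
T_4 = (Δx/2)·[f(x_0) + 2f(x_1) + 2f(x_2) + 2f(x_3) + f(x_4)].
Sum ≈ 0.154314.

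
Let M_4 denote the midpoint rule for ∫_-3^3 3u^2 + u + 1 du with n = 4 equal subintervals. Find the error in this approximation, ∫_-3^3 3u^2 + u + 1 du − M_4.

Exact integral: ∫_-3^3 f(u) du = 60.
M_4 = 56.625.
Error = 60 − 56.625 = 3.375.

3.375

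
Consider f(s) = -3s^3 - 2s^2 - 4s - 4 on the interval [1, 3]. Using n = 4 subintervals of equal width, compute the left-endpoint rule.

-77.5

Δs = (3 − 1)/4 = 0.5.
Left endpoints: 1, 1.5, 2, 2.5.
f(1) = -13, f(1.5) = -24.625, f(2) = -44, f(2.5) = -73.375.
Sum = Δs · [f(1) + f(1.5) + f(2) + f(2.5)].
Sum = -77.5.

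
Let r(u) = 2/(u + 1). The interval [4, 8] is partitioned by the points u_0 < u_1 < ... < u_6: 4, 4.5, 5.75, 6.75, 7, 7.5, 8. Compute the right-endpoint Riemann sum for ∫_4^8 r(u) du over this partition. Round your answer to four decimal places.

Subinterval widths: 0.5, 1.25, 1, 0.25, 0.5, 0.5.
Right endpoints: 4.5, 5.75, 6.75, 7, 7.5, 8.
r(4.5) = 4/11, r(5.75) = 8/27, r(6.75) = 8/31, r(7) = 0.25, r(7.5) = 4/17, r(8) = 2/9.
Sum = Σ Δu_i · r(u_i).
Sum ≈ 1.1015.

1.1015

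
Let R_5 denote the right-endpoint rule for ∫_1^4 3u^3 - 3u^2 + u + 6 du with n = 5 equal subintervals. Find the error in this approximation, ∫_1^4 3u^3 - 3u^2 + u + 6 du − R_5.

Exact integral: ∫_1^4 f(u) du = 153.75.
R_5 = 201.36.
Error = 153.75 − 201.36 = -47.61.

-47.61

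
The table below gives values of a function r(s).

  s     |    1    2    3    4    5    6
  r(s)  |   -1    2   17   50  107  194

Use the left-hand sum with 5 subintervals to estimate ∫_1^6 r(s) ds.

175

Δs = 1.
Sum = 1·[(-1) + 2 + 17 + 50 + 107] = 175.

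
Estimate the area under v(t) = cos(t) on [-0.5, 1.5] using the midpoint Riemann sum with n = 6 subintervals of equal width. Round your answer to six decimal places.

1.483780

Δt = (1.5 − (-0.5))/6 = 1/3.
Midpoints: -1/3, 0, 1/3, 2/3, 1, 4/3.
v(-1/3) ≈ 0.944957, v(0) ≈ 1.000000, v(1/3) ≈ 0.944957, v(2/3) ≈ 0.785887, v(1) ≈ 0.540302, v(4/3) ≈ 0.235238.
Sum = Δt · [v(-1/3) + v(0) + v(1/3) + ...].
Sum ≈ 1.483780.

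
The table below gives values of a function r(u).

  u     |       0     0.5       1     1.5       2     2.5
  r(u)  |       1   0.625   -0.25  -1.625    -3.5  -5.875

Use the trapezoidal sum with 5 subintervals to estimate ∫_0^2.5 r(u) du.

-3.59375

Δu = 0.5.
T_5 = (0.5/2)·[1 + 2·0.625 + 2·(-0.25) + 2·(-1.625) + 2·(-3.5) + (-5.875)] = -3.59375.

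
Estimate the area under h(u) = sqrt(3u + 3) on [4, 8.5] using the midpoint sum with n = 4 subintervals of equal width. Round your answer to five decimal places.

Δu = (8.5 − 4)/4 = 1.125.
Midpoints: 4.5625, 5.6875, 6.8125, 7.9375.
h(4.5625) ≈ 4.08503, h(5.6875) ≈ 4.47912, h(6.8125) ≈ 4.84123, h(7.9375) ≈ 5.17808.
Sum = Δu · [h(4.5625) + h(5.6875) + h(6.8125) + h(7.9375)].
Sum ≈ 20.90639.

20.90639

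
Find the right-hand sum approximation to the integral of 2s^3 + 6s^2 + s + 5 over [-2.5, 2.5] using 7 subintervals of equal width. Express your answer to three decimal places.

Δs = (2.5 − (-2.5))/7 = 5/7.
Right endpoints: -25/14, -15/14, -5/14, 5/14, 15/14, 25/14, 2.5.
f(-25/14) = 15035/1372, f(-15/14) = 11465/1372, f(-5/14) = 7295/1372, f(5/14) = 8525/1372, f(15/14) = 21155/1372, f(25/14) = 51185/1372, f(2.5) = 76.25.
Sum = Δs · [f(-25/14) + f(-15/14) + f(-5/14) + ...].
Sum ≈ 114.158.

114.158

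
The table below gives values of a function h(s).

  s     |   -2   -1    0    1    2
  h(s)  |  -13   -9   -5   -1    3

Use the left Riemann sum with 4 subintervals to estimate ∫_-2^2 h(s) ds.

-28

Δs = 1.
Sum = 1·[(-13) + (-9) + (-5) + (-1)] = -28.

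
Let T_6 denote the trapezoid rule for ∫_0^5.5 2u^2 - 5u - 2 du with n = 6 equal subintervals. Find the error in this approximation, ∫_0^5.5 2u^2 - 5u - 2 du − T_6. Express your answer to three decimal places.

-1.541

Exact integral: ∫_0^5.5 f(u) du ≈ 24.29167.
T_6 ≈ 25.83218.
Error ≈ 24.29167 − 25.83218 ≈ -1.541.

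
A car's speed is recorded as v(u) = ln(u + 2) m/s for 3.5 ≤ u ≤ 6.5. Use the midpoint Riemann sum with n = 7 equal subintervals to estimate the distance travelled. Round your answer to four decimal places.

5.8149

Δu = (6.5 − 3.5)/7 = 3/7.
Midpoints: 26/7, 29/7, 32/7, 5, 38/7, 41/7, 44/7.
v(26/7) ≈ 1.7430, v(29/7) ≈ 1.8153, v(32/7) ≈ 1.8827, v(5) ≈ 1.9459, v(38/7) ≈ 2.0053, v(41/7) ≈ 2.0614, v(44/7) ≈ 2.1145.
Sum = Δu · [v(26/7) + v(29/7) + v(32/7) + ...].
Sum ≈ 5.8149.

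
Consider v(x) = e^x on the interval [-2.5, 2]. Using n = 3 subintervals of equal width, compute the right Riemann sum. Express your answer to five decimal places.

14.10849

Δx = (2 − (-2.5))/3 = 1.5.
Right endpoints: -1, 0.5, 2.
v(-1) ≈ 0.36788, v(0.5) ≈ 1.64872, v(2) ≈ 7.38906.
Sum = Δx · [v(-1) + v(0.5) + v(2)].
Sum ≈ 14.10849.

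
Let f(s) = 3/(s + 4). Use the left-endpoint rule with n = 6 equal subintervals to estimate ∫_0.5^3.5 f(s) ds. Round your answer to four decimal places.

1.6011

Δs = (3.5 − 0.5)/6 = 0.5.
Left endpoints: 0.5, 1, 1.5, 2, 2.5, 3.
f(0.5) = 2/3, f(1) = 0.6, f(1.5) = 6/11, f(2) = 0.5, f(2.5) = 6/13, f(3) = 3/7.
Sum = Δs · [f(0.5) + f(1) + f(1.5) + ...].
Sum ≈ 1.6011.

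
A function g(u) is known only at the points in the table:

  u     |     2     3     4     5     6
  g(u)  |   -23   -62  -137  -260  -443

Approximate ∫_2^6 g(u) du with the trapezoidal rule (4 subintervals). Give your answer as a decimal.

Δu = 1.
T_4 = (1/2)·[(-23) + 2·(-62) + 2·(-137) + 2·(-260) + (-443)] = -692.

-692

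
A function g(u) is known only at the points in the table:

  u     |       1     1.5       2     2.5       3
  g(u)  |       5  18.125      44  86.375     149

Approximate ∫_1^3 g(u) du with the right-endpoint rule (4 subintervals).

148.75

Δu = 0.5.
Sum = 0.5·[18.125 + 44 + 86.375 + 149] = 148.75.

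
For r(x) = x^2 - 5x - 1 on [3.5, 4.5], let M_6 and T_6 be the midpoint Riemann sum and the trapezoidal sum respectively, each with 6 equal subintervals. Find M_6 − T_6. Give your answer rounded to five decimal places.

-0.00694

M_6 ≈ -4.9189815.
T_6 ≈ -4.9120370.
M_6 − T_6 ≈ -0.00694.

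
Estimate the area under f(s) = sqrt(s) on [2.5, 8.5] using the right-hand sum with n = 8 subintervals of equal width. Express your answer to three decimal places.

14.379

Δs = (8.5 − 2.5)/8 = 0.75.
Right endpoints: 3.25, 4, 4.75, 5.5, 6.25, 7, 7.75, 8.5.
f(3.25) ≈ 1.803, f(4) ≈ 2.000, f(4.75) ≈ 2.179, f(5.5) ≈ 2.345, f(6.25) ≈ 2.500, f(7) ≈ 2.646, f(7.75) ≈ 2.784, f(8.5) ≈ 2.915.
Sum = Δs · [f(3.25) + f(4) + f(4.75) + ...].
Sum ≈ 14.379.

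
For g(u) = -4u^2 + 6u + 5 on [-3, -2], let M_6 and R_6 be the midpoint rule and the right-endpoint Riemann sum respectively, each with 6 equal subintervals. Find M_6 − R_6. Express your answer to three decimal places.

-2.139

M_6 ≈ -35.32407.
R_6 ≈ -33.18519.
M_6 − R_6 ≈ -2.139.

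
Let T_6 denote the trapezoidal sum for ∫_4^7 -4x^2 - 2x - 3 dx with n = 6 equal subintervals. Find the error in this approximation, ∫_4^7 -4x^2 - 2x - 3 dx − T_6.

Exact integral: ∫_4^7 f(x) dx = -414.
T_6 = -414.5.
Error = -414 − (-414.5) = 0.5.

0.5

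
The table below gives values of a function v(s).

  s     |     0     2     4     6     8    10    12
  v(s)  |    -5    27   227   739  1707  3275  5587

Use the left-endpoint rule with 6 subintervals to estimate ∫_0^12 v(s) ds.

Δs = 2.
Sum = 2·[(-5) + 27 + 227 + 739 + 1707 + 3275] = 11940.

11940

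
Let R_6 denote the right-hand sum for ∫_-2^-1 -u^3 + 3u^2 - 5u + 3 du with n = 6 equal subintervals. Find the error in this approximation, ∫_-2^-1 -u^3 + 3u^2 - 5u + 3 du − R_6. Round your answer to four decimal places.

Exact integral: ∫_-2^-1 f(u) du = 21.25.
R_6 ≈ 19.534722.
Error ≈ 21.25 − 19.534722 ≈ 1.7153.

1.7153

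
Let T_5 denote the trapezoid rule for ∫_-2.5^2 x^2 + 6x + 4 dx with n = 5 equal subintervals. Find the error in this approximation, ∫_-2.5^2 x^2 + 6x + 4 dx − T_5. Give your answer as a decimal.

Exact integral: ∫_-2.5^2 f(x) dx = 19.125.
T_5 = 19.7325.
Error = 19.125 − 19.7325 = -0.6075.

-0.6075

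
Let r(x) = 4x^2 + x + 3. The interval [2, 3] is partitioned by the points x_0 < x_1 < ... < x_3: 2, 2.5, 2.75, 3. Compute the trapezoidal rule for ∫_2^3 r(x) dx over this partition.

Subinterval widths: 0.5, 0.25, 0.25.
r(2) = 21, r(2.5) = 30.5, r(2.75) = 36, r(3) = 42.
On each subinterval the trapezoid contributes (Δx_i/2)·[r(x_{i-1}) + r(x_i)].
Sum = 30.9375.

30.9375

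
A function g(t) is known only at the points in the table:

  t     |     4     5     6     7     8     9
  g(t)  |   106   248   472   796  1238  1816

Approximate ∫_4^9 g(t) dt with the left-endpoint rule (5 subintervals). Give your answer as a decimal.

Δt = 1.
Sum = 1·[106 + 248 + 472 + 796 + 1238] = 2860.

2860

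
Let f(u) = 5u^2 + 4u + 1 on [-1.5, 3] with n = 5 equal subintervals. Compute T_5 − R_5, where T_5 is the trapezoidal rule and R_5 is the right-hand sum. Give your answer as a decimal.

T_5 = 71.6625.
R_5 = 94.95.
T_5 − R_5 = -23.2875.

-23.2875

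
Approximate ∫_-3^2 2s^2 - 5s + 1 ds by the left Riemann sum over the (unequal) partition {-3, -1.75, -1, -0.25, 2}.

Subinterval widths: 1.25, 0.75, 0.75, 2.25.
Left endpoints: -3, -1.75, -1, -0.25.
f(-3) = 34, f(-1.75) = 15.875, f(-1) = 8, f(-0.25) = 2.375.
Sum = Σ Δs_i · f(s_i).
Sum = 65.75.

65.75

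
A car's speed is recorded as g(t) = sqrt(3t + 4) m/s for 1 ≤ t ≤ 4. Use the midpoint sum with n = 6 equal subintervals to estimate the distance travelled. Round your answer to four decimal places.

Δt = (4 − 1)/6 = 0.5.
Midpoints: 1.25, 1.75, 2.25, 2.75, 3.25, 3.75.
g(1.25) ≈ 2.7839, g(1.75) ≈ 3.0414, g(2.25) ≈ 3.2787, g(2.75) ≈ 3.5000, g(3.25) ≈ 3.7081, g(3.75) ≈ 3.9051.
Sum = Δt · [g(1.25) + g(1.75) + g(2.25) + ...].
Sum ≈ 10.1086.

10.1086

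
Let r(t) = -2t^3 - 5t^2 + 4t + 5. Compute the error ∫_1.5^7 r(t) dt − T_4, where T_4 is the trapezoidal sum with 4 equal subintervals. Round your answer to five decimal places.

52.85872

Exact integral: ∫_1.5^7 r(t) dt ≈ -1643.0104167.
T_4 ≈ -1695.8691406.
Error ≈ -1643.0104167 − (-1695.8691406) ≈ 52.85872.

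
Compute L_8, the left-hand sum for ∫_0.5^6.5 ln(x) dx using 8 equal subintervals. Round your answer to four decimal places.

5.4698

Δx = (6.5 − 0.5)/8 = 0.75.
Left endpoints: 0.5, 1.25, 2, 2.75, 3.5, 4.25, 5, 5.75.
f(0.5) ≈ -0.6931, f(1.25) ≈ 0.2231, f(2) ≈ 0.6931, f(2.75) ≈ 1.0116, f(3.5) ≈ 1.2528, f(4.25) ≈ 1.4469, f(5) ≈ 1.6094, f(5.75) ≈ 1.7492.
Sum = Δx · [f(0.5) + f(1.25) + f(2) + ...].
Sum ≈ 5.4698.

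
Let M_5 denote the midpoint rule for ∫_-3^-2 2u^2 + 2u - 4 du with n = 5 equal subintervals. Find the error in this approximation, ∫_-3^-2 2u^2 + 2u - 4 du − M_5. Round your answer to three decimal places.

Exact integral: ∫_-3^-2 f(u) du ≈ 3.66667.
M_5 = 3.66.
Error ≈ 3.66667 − 3.66 ≈ 0.007.

0.007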